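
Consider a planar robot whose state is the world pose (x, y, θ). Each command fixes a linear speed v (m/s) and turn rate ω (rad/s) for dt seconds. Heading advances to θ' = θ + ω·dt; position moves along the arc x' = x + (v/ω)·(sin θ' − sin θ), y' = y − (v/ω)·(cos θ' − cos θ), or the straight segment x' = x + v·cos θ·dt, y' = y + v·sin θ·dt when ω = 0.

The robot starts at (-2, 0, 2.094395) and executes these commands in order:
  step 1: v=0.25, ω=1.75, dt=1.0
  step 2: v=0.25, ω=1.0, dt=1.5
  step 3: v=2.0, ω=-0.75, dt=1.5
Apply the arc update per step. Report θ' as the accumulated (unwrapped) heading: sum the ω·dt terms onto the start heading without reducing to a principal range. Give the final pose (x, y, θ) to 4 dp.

step 1: θ'=3.8444 (R=0.1429) → pose (-2.2161, 0.0376, 3.8444)
step 2: θ'=5.3444 (R=0.2500) → pose (-2.2562, -0.3009, 5.3444)
step 3: θ'=4.2194 (R=-2.6667) → pose (-2.0586, -3.1383, 4.2194)

(-2.0586, -3.1383, 4.2194)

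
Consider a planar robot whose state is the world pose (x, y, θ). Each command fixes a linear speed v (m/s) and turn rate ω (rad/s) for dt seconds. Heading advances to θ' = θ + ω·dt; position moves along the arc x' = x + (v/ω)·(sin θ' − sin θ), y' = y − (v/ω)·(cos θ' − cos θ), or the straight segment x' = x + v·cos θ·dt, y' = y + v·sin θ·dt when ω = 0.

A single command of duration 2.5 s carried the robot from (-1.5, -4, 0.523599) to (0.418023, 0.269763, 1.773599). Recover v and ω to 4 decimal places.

Δθ = 1.773599 − 0.523599 = 1.250000
ω = Δθ/dt = 1.250000/2.5 = 0.5000
R = −Δy/(cos θ' − cos θ) = 4.0000
v = R·ω = 4.0000·0.5000 = 2.0000

v = 2.0000, ω = 0.5000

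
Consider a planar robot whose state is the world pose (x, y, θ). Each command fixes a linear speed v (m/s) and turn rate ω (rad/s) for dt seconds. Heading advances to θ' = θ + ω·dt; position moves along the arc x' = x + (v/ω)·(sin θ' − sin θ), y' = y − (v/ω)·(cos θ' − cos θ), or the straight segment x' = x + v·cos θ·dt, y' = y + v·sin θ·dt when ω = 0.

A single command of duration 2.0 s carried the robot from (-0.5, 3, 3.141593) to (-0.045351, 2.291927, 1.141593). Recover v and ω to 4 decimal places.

Δθ = 1.141593 − 3.141593 = -2.000000
ω = Δθ/dt = -2.000000/2.0 = -1.0000
R = −Δy/(cos θ' − cos θ) = 0.5000
v = R·ω = 0.5000·-1.0000 = -0.5000

v = -0.5000, ω = -1.0000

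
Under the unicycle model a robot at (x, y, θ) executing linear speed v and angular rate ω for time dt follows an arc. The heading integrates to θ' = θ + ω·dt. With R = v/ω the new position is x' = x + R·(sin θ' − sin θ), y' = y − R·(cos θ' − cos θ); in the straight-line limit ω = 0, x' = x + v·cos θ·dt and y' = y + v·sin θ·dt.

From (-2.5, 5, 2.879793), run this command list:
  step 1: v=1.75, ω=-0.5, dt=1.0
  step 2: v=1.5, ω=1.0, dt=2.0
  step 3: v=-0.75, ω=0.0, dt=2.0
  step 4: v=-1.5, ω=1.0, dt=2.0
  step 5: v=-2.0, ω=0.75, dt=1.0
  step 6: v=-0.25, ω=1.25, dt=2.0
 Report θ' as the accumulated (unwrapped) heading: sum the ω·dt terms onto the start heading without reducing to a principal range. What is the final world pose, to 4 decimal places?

(-9.0855, 7.4373, 9.6298)

step 1: θ'=2.3798 (R=-3.5000) → pose (-4.0099, 5.8482, 2.3798)
step 2: θ'=4.3798 (R=1.5000) → pose (-6.4631, 5.2525, 4.3798)
step 3: θ'=4.3798 (straight) → pose (-5.9733, 6.6703, 4.3798)
step 4: θ'=6.3798 (R=-1.5000) → pose (-7.5358, 8.6531, 6.3798)
step 5: θ'=7.1298 (R=-2.6667) → pose (-9.2760, 7.7656, 7.1298)
step 6: θ'=9.6298 (R=-0.2000) → pose (-9.0855, 7.4373, 9.6298)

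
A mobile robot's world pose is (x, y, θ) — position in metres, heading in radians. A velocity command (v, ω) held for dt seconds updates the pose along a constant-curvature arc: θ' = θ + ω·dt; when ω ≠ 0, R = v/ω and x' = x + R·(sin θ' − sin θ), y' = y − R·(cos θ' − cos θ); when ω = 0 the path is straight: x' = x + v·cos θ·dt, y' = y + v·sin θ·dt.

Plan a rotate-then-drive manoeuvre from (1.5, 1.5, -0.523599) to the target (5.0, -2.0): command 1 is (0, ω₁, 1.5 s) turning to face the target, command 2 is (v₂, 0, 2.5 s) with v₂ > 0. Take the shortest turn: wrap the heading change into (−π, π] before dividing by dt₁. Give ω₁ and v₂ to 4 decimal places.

heading to target = atan2(-2−1.5, 5−1.5) = -0.7854
Δθ = wrap(-0.7854 − -0.5236) = -0.2618; ω₁ = Δθ/dt₁ = -0.1745
distance = √((5−1.5)² + (-2−1.5)²) = 4.9497; v₂ = distance/dt₂ = 1.9799

ω₁ = -0.1745, v₂ = 1.9799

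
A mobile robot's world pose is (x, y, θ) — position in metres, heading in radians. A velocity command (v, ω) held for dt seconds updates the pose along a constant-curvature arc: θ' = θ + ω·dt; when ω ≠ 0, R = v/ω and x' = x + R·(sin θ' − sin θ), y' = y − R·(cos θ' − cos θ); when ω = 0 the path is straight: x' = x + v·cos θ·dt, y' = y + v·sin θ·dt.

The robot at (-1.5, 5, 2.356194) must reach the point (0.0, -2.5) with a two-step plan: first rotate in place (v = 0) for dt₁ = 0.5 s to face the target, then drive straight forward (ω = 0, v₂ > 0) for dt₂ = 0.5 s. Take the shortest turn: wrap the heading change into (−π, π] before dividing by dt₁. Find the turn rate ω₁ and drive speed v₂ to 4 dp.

heading to target = atan2(-2.5−5, 0−-1.5) = -1.3734
Δθ = wrap(-1.3734 − 2.3562) = 2.5536; ω₁ = Δθ/dt₁ = 5.1072
distance = √((0−-1.5)² + (-2.5−5)²) = 7.6485; v₂ = distance/dt₂ = 15.2971

ω₁ = 5.1072, v₂ = 15.2971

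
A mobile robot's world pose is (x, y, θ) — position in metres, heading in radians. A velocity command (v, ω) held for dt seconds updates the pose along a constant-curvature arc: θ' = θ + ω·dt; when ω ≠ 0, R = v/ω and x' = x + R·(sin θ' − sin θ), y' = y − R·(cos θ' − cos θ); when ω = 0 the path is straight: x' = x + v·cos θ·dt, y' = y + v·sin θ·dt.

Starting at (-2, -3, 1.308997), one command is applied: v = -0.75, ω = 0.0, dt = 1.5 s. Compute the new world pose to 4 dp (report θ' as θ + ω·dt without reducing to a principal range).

(-2.2912, -4.0867, 1.3090)

θ' = 1.3090 + 0.0·1.5 = 1.3090
ω = 0 → straight: x' = -2 + -0.75·cos(1.3090)·1.5 = -2.2912
y' = -3 + -0.75·sin(1.3090)·1.5 = -4.0867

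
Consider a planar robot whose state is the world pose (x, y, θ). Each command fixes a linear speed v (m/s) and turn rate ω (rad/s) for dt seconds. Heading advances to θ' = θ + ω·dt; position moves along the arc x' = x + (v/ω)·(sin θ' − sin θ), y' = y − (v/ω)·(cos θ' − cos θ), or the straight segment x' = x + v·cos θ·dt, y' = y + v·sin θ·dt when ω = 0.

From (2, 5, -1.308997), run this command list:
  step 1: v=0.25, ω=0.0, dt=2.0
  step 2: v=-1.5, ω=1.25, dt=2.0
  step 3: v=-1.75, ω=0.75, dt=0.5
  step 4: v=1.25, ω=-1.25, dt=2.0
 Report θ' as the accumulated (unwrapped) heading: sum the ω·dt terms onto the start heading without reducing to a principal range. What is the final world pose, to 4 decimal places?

step 1: θ'=-1.3090 (straight) → pose (2.1294, 4.5170, -1.3090)
step 2: θ'=1.1910 (R=-1.2000) → pose (-0.1442, 4.6513, 1.1910)
step 3: θ'=1.5660 (R=-2.3333) → pose (-0.3104, 3.7975, 1.5660)
step 4: θ'=-0.9340 (R=-1.0000) → pose (1.4936, 4.3873, -0.9340)

(1.4936, 4.3873, -0.9340)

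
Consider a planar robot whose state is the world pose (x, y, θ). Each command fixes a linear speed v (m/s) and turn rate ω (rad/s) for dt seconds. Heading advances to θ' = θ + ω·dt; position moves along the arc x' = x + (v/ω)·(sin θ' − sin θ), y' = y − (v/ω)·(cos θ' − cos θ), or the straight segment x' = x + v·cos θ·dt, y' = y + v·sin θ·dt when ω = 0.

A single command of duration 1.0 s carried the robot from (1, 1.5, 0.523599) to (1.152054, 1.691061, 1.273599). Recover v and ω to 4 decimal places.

v = 0.2500, ω = 0.7500

Δθ = 1.273599 − 0.523599 = 0.750000
ω = Δθ/dt = 0.750000/1.0 = 0.7500
R = −Δy/(cos θ' − cos θ) = 0.3333
v = R·ω = 0.3333·0.7500 = 0.2500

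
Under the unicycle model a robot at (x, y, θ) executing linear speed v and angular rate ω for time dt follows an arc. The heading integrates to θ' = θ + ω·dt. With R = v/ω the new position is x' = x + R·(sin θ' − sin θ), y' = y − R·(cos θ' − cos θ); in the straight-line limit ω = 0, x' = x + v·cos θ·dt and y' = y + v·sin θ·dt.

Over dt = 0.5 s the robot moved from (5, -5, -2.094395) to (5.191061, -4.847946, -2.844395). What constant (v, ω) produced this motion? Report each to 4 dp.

v = -0.5000, ω = -1.5000

Δθ = -2.844395 − -2.094395 = -0.750000
ω = Δθ/dt = -0.750000/0.5 = -1.5000
R = Δx/(sin θ' − sin θ) = 0.3333
v = R·ω = 0.3333·-1.5000 = -0.5000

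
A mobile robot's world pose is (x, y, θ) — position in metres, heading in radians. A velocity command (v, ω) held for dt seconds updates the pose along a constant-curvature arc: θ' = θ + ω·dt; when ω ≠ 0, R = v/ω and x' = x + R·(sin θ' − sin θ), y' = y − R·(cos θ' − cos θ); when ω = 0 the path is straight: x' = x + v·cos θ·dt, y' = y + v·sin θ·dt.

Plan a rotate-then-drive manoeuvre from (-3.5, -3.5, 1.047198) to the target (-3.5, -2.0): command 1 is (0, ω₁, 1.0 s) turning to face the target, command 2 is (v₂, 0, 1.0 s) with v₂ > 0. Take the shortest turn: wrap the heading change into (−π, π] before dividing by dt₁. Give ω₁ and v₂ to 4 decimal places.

ω₁ = 0.5236, v₂ = 1.5000

heading to target = atan2(-2−-3.5, -3.5−-3.5) = 1.5708
Δθ = wrap(1.5708 − 1.0472) = 0.5236; ω₁ = Δθ/dt₁ = 0.5236
distance = √((-3.5−-3.5)² + (-2−-3.5)²) = 1.5000; v₂ = distance/dt₂ = 1.5000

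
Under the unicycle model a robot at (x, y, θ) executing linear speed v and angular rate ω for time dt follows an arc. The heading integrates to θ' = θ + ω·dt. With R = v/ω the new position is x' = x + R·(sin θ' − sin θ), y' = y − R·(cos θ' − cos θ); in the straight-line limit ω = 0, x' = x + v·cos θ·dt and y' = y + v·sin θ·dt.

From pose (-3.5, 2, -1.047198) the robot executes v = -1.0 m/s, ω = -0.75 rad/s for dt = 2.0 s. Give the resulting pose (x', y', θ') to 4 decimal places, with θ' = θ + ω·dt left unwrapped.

θ' = -1.0472 + -0.75·2.0 = -2.5472
R = v/ω = -1.0/-0.75 = 1.3333
x' = -3.5 + 1.3333·(sin -2.5472 − sin -1.0472) = -3.0920
y' = 2 − 1.3333·(cos -2.5472 − cos -1.0472) = 3.7713

(-3.0920, 3.7713, -2.5472)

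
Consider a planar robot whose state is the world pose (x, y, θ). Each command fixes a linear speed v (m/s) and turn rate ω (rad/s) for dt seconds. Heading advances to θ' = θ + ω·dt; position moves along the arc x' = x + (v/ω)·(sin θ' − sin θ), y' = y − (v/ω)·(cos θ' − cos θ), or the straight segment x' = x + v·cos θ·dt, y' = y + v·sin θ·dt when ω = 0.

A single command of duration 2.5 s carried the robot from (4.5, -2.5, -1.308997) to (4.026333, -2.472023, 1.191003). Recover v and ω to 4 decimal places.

Δθ = 1.191003 − -1.308997 = 2.500000
ω = Δθ/dt = 2.500000/2.5 = 1.0000
R = Δx/(sin θ' − sin θ) = -0.2500
v = R·ω = -0.2500·1.0000 = -0.2500

v = -0.2500, ω = 1.0000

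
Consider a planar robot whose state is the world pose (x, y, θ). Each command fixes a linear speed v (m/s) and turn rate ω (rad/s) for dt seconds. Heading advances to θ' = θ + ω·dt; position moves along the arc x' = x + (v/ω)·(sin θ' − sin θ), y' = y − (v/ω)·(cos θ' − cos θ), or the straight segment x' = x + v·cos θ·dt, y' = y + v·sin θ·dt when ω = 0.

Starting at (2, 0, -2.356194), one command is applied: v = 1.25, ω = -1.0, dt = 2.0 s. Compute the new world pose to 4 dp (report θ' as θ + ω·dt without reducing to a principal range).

θ' = -2.3562 + -1.0·2.0 = -4.3562
R = v/ω = 1.25/-1.0 = -1.2500
x' = 2 + -1.2500·(sin -4.3562 − sin -2.3562) = -0.0554
y' = 0 − -1.2500·(cos -4.3562 − cos -2.3562) = 0.4480

(-0.0554, 0.4480, -4.3562)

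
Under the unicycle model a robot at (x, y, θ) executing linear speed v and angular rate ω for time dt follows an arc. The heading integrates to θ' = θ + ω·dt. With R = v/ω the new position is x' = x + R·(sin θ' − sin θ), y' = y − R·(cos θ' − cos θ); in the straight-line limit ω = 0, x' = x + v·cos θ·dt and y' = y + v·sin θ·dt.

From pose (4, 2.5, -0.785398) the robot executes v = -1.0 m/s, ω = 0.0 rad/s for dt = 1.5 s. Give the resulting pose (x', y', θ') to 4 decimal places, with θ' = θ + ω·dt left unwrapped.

θ' = -0.7854 + 0.0·1.5 = -0.7854
ω = 0 → straight: x' = 4 + -1.0·cos(-0.7854)·1.5 = 2.9393
y' = 2.5 + -1.0·sin(-0.7854)·1.5 = 3.5607

(2.9393, 3.5607, -0.7854)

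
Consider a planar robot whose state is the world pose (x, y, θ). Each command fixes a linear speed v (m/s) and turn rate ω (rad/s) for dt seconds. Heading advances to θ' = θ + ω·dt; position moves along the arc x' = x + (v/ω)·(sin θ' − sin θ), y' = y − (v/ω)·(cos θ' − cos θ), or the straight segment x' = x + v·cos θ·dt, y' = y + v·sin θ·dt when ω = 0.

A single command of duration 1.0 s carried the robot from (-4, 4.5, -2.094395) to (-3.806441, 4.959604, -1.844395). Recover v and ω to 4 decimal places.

v = -0.5000, ω = 0.2500

Δθ = -1.844395 − -2.094395 = 0.250000
ω = Δθ/dt = 0.250000/1.0 = 0.2500
R = −Δy/(cos θ' − cos θ) = -2.0000
v = R·ω = -2.0000·0.2500 = -0.5000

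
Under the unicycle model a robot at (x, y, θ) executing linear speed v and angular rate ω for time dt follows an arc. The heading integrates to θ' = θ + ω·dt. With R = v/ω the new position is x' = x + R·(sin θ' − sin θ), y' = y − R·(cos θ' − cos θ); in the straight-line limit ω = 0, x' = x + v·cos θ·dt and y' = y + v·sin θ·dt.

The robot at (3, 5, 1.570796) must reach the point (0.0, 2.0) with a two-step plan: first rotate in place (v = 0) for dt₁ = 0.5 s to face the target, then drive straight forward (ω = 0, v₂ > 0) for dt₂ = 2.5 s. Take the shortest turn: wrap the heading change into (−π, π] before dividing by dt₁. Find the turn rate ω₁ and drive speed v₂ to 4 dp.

ω₁ = 4.7124, v₂ = 1.6971

heading to target = atan2(2−5, 0−3) = -2.3562
Δθ = wrap(-2.3562 − 1.5708) = 2.3562; ω₁ = Δθ/dt₁ = 4.7124
distance = √((0−3)² + (2−5)²) = 4.2426; v₂ = distance/dt₂ = 1.6971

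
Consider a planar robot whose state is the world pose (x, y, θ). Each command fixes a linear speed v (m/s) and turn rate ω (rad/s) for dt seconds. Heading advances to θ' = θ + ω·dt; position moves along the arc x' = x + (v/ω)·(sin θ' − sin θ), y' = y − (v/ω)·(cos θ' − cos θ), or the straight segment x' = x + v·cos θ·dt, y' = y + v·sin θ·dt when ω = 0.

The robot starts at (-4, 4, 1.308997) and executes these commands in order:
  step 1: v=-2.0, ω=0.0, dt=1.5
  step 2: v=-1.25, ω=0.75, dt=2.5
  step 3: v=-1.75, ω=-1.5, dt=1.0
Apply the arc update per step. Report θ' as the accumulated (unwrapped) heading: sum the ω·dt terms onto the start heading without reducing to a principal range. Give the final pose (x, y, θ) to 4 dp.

step 1: θ'=1.3090 (straight) → pose (-4.7765, 1.1022, 1.3090)
step 2: θ'=3.1840 (R=-1.6667) → pose (-3.0959, -0.9943, 3.1840)
step 3: θ'=1.6840 (R=1.1667) → pose (-1.8873, -2.0281, 1.6840)

(-1.8873, -2.0281, 1.6840)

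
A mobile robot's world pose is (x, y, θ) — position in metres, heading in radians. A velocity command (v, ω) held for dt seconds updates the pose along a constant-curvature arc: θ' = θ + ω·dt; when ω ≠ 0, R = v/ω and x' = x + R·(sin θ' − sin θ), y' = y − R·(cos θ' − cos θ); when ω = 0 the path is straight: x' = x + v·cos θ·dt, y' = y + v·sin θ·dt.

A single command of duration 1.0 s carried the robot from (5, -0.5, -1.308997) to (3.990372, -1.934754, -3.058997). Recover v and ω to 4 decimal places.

v = 2.0000, ω = -1.7500

Δθ = -3.058997 − -1.308997 = -1.750000
ω = Δθ/dt = -1.750000/1.0 = -1.7500
R = −Δy/(cos θ' − cos θ) = -1.1429
v = R·ω = -1.1429·-1.7500 = 2.0000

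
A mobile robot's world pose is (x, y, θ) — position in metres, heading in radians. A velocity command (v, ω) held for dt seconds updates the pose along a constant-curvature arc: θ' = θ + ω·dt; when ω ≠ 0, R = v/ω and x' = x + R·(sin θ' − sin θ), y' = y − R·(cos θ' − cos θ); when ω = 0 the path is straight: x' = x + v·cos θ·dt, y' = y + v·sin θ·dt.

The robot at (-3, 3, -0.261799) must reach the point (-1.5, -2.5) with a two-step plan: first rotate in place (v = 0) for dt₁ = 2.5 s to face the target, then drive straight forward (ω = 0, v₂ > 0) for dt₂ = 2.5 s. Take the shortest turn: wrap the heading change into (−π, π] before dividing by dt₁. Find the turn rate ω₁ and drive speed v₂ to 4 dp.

heading to target = atan2(-2.5−3, -1.5−-3) = -1.3045
Δθ = wrap(-1.3045 − -0.2618) = -1.0427; ω₁ = Δθ/dt₁ = -0.4171
distance = √((-1.5−-3)² + (-2.5−3)²) = 5.7009; v₂ = distance/dt₂ = 2.2804

ω₁ = -0.4171, v₂ = 2.2804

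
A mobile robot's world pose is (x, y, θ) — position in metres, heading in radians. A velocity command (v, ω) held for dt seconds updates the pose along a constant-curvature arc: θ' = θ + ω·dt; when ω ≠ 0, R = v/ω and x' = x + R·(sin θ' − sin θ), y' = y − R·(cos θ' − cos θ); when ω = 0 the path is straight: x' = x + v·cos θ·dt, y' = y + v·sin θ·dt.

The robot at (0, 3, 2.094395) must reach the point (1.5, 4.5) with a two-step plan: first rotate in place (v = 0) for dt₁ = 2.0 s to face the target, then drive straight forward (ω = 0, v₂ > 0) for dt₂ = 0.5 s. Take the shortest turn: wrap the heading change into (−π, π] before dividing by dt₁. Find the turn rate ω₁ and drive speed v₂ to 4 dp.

ω₁ = -0.6545, v₂ = 4.2426

heading to target = atan2(4.5−3, 1.5−0) = 0.7854
Δθ = wrap(0.7854 − 2.0944) = -1.3090; ω₁ = Δθ/dt₁ = -0.6545
distance = √((1.5−0)² + (4.5−3)²) = 2.1213; v₂ = distance/dt₂ = 4.2426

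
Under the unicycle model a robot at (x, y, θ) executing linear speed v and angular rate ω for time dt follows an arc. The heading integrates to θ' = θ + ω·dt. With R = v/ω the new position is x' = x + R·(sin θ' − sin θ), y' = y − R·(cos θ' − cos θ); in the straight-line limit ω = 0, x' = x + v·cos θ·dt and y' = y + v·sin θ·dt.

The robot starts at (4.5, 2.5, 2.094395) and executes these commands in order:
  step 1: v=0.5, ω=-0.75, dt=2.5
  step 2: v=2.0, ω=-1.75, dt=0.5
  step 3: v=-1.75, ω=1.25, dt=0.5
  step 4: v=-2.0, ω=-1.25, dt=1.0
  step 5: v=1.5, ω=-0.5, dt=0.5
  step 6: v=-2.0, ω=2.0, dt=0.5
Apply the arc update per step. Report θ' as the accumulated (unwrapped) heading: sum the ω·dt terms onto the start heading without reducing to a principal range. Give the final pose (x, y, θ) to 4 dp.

(3.2128, 4.7900, -0.5306)

step 1: θ'=0.2194 (R=-0.6667) → pose (4.9323, 3.4840, 0.2194)
step 2: θ'=-0.6556 (R=-1.1429) → pose (5.8777, 3.2745, -0.6556)
step 3: θ'=-0.0306 (R=-1.4000) → pose (5.0671, 3.5641, -0.0306)
step 4: θ'=-1.2806 (R=1.6000) → pose (3.5829, 4.7055, -1.2806)
step 5: θ'=-1.5306 (R=-3.0000) → pose (3.7059, 3.9676, -1.5306)
step 6: θ'=-0.5306 (R=-1.0000) → pose (3.2128, 4.7900, -0.5306)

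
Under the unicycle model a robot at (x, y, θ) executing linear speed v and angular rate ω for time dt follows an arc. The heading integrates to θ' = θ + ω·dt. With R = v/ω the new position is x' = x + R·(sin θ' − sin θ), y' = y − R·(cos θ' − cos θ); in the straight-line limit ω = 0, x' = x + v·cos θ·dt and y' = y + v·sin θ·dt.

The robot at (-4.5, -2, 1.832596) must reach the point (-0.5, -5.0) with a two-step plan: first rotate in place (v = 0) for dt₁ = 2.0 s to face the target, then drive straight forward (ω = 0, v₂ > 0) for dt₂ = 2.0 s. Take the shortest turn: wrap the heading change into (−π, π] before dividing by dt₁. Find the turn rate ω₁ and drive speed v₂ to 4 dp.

heading to target = atan2(-5−-2, -0.5−-4.5) = -0.6435
Δθ = wrap(-0.6435 − 1.8326) = -2.4761; ω₁ = Δθ/dt₁ = -1.2380
distance = √((-0.5−-4.5)² + (-5−-2)²) = 5.0000; v₂ = distance/dt₂ = 2.5000

ω₁ = -1.2380, v₂ = 2.5000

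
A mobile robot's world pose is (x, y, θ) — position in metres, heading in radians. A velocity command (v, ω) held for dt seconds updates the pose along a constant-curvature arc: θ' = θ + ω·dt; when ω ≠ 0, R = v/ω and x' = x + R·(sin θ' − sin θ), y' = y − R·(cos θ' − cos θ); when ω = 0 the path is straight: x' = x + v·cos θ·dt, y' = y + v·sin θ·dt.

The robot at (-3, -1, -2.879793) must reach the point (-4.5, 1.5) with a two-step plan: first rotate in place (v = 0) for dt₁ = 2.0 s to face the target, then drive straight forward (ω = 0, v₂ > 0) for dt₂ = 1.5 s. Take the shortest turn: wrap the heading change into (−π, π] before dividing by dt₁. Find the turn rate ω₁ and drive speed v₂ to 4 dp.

heading to target = atan2(1.5−-1, -4.5−-3) = 2.1112
Δθ = wrap(2.1112 − -2.8798) = -1.2922; ω₁ = Δθ/dt₁ = -0.6461
distance = √((-4.5−-3)² + (1.5−-1)²) = 2.9155; v₂ = distance/dt₂ = 1.9437

ω₁ = -0.6461, v₂ = 1.9437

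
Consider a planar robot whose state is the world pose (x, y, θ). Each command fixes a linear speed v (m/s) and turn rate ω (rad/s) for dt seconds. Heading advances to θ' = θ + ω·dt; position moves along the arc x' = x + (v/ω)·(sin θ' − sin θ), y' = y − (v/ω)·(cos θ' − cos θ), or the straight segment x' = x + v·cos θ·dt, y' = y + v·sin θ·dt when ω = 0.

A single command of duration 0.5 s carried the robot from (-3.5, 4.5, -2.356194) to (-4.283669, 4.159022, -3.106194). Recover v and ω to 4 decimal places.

Δθ = -3.106194 − -2.356194 = -0.750000
ω = Δθ/dt = -0.750000/0.5 = -1.5000
R = Δx/(sin θ' − sin θ) = -1.1667
v = R·ω = -1.1667·-1.5000 = 1.7500

v = 1.7500, ω = -1.5000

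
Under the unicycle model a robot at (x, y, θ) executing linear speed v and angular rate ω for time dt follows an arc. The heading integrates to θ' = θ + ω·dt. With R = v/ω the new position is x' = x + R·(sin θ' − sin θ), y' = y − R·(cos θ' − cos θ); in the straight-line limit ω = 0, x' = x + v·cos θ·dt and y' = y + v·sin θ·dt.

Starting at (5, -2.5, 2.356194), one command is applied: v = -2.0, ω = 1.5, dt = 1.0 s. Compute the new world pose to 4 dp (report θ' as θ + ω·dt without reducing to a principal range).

(6.8166, -2.5643, 3.8562)

θ' = 2.3562 + 1.5·1.0 = 3.8562
R = v/ω = -2.0/1.5 = -1.3333
x' = 5 + -1.3333·(sin 3.8562 − sin 2.3562) = 6.8166
y' = -2.5 − -1.3333·(cos 3.8562 − cos 2.3562) = -2.5643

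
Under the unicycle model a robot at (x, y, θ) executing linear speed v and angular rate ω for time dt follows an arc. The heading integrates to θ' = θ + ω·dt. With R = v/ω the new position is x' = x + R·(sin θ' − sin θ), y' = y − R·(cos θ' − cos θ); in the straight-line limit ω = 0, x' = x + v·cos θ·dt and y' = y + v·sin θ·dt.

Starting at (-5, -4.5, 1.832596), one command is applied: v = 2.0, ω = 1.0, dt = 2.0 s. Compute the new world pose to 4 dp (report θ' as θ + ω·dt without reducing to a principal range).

(-8.2065, -3.4764, 3.8326)

θ' = 1.8326 + 1.0·2.0 = 3.8326
R = v/ω = 2.0/1.0 = 2.0000
x' = -5 + 2.0000·(sin 3.8326 − sin 1.8326) = -8.2065
y' = -4.5 − 2.0000·(cos 3.8326 − cos 1.8326) = -3.4764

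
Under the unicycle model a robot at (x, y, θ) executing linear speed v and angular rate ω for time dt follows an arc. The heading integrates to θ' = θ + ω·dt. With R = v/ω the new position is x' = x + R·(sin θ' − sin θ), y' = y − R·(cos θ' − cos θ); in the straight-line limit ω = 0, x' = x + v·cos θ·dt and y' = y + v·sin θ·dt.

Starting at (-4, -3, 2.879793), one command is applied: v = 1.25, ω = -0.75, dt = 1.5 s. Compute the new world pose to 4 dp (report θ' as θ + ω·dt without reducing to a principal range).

(-5.2072, -1.6951, 1.7548)

θ' = 2.8798 + -0.75·1.5 = 1.7548
R = v/ω = 1.25/-0.75 = -1.6667
x' = -4 + -1.6667·(sin 1.7548 − sin 2.8798) = -5.2072
y' = -3 − -1.6667·(cos 1.7548 − cos 2.8798) = -1.6951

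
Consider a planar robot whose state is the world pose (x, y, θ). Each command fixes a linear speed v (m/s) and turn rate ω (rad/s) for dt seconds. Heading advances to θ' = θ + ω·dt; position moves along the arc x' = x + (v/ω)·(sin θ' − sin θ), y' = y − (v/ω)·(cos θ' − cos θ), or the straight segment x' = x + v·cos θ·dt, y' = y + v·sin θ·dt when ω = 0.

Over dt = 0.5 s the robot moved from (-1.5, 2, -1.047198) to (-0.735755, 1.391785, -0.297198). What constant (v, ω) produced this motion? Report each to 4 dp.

v = 2.0000, ω = 1.5000

Δθ = -0.297198 − -1.047198 = 0.750000
ω = Δθ/dt = 0.750000/0.5 = 1.5000
R = Δx/(sin θ' − sin θ) = 1.3333
v = R·ω = 1.3333·1.5000 = 2.0000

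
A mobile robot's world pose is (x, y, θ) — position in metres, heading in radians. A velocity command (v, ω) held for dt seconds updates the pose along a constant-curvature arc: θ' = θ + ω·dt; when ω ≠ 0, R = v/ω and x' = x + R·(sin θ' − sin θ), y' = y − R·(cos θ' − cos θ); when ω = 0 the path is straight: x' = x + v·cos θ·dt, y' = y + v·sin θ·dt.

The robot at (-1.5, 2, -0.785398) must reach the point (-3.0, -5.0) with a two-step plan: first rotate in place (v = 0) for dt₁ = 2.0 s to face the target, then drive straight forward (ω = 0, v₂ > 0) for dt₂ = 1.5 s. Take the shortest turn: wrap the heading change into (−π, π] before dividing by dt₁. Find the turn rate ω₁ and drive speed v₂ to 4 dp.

ω₁ = -0.4982, v₂ = 4.7726

heading to target = atan2(-5−2, -3−-1.5) = -1.7819
Δθ = wrap(-1.7819 − -0.7854) = -0.9965; ω₁ = Δθ/dt₁ = -0.4982
distance = √((-3−-1.5)² + (-5−2)²) = 7.1589; v₂ = distance/dt₂ = 4.7726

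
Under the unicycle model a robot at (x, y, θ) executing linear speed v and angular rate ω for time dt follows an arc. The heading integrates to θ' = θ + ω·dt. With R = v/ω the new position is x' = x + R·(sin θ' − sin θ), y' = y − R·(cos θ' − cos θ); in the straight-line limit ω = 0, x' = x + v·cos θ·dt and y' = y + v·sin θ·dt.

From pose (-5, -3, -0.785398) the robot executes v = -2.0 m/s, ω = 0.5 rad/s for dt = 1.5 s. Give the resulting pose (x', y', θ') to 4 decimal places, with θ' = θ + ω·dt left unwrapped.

θ' = -0.7854 + 0.5·1.5 = -0.0354
R = v/ω = -2.0/0.5 = -4.0000
x' = -5 + -4.0000·(sin -0.0354 − sin -0.7854) = -7.6869
y' = -3 − -4.0000·(cos -0.0354 − cos -0.7854) = -1.8309

(-7.6869, -1.8309, -0.0354)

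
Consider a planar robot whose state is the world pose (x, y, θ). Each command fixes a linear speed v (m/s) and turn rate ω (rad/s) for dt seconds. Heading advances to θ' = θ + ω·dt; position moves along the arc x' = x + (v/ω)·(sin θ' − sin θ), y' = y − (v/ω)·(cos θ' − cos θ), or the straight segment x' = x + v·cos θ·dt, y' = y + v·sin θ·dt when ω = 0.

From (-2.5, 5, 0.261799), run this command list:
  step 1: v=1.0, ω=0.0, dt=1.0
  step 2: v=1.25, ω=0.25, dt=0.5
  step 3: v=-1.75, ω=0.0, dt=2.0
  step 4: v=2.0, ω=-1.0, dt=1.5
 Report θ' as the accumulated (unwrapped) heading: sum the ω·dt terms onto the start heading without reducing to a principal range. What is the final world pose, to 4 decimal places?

step 1: θ'=0.2618 (straight) → pose (-1.5341, 5.2588, 0.2618)
step 2: θ'=0.3868 (R=5.0000) → pose (-0.9420, 5.4578, 0.3868)
step 3: θ'=0.3868 (straight) → pose (-4.1835, 4.1376, 0.3868)
step 4: θ'=-1.1132 (R=-2.0000) → pose (-1.6348, 3.1689, -1.1132)

(-1.6348, 3.1689, -1.1132)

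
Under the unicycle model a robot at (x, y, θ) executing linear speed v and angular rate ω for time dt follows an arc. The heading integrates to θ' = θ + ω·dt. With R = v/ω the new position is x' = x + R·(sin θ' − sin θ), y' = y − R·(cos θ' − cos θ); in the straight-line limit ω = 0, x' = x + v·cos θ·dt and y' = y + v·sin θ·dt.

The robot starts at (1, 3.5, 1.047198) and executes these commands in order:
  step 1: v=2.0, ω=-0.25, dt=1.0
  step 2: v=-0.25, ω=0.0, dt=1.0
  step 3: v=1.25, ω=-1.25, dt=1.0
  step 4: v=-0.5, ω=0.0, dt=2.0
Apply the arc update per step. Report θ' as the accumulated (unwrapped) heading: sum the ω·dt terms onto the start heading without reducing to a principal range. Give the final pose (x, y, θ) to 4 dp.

step 1: θ'=0.7972 (R=-8.0000) → pose (2.2050, 5.0897, 0.7972)
step 2: θ'=0.7972 (straight) → pose (2.0303, 4.9109, 0.7972)
step 3: θ'=-0.4528 (R=-1.0000) → pose (3.1832, 5.1114, -0.4528)
step 4: θ'=-0.4528 (straight) → pose (2.2840, 5.5489, -0.4528)

(2.2840, 5.5489, -0.4528)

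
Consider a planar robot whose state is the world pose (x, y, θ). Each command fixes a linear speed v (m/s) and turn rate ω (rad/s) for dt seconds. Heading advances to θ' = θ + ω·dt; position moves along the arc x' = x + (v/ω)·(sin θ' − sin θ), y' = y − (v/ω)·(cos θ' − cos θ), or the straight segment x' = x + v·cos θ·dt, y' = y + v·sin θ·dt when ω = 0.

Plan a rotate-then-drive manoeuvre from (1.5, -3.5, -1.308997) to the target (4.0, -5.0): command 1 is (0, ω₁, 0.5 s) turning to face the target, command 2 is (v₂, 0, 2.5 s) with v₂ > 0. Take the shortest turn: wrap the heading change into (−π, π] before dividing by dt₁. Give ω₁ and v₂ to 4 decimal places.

heading to target = atan2(-5−-3.5, 4−1.5) = -0.5404
Δθ = wrap(-0.5404 − -1.3090) = 0.7686; ω₁ = Δθ/dt₁ = 1.5372
distance = √((4−1.5)² + (-5−-3.5)²) = 2.9155; v₂ = distance/dt₂ = 1.1662

ω₁ = 1.5372, v₂ = 1.1662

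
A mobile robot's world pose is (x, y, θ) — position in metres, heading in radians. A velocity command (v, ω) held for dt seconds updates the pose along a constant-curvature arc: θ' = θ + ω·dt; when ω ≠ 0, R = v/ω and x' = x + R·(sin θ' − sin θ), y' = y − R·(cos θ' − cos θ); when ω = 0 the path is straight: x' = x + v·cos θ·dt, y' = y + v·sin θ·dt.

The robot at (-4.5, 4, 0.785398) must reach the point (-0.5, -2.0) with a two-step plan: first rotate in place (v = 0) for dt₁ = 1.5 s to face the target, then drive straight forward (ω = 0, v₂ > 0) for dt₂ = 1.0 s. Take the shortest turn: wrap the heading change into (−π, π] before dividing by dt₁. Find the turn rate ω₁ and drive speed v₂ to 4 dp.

heading to target = atan2(-2−4, -0.5−-4.5) = -0.9828
Δθ = wrap(-0.9828 − 0.7854) = -1.7682; ω₁ = Δθ/dt₁ = -1.1788
distance = √((-0.5−-4.5)² + (-2−4)²) = 7.2111; v₂ = distance/dt₂ = 7.2111

ω₁ = -1.1788, v₂ = 7.2111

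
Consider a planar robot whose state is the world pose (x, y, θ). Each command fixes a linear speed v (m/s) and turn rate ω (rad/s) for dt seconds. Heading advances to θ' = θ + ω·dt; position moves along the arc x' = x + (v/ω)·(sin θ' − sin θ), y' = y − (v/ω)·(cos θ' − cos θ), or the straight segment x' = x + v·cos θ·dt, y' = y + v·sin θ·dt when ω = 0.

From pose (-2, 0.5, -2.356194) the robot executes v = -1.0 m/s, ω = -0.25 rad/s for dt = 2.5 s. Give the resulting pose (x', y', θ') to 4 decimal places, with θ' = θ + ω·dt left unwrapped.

θ' = -2.3562 + -0.25·2.5 = -2.9812
R = v/ω = -1.0/-0.25 = 4.0000
x' = -2 + 4.0000·(sin -2.9812 − sin -2.3562) = 0.1896
y' = 0.5 − 4.0000·(cos -2.9812 − cos -2.3562) = 1.6202

(0.1896, 1.6202, -2.9812)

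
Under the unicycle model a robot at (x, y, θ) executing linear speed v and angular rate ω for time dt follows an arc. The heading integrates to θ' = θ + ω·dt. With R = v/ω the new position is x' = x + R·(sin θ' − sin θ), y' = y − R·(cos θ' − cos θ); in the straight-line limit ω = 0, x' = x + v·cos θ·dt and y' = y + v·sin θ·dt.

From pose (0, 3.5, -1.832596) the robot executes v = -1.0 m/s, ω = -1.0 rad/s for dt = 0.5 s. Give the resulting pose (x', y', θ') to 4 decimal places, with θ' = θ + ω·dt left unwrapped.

θ' = -1.8326 + -1.0·0.5 = -2.3326
R = v/ω = -1.0/-1.0 = 1.0000
x' = 0 + 1.0000·(sin -2.3326 − sin -1.8326) = 0.2423
y' = 3.5 − 1.0000·(cos -2.3326 − cos -1.8326) = 3.9314

(0.2423, 3.9314, -2.3326)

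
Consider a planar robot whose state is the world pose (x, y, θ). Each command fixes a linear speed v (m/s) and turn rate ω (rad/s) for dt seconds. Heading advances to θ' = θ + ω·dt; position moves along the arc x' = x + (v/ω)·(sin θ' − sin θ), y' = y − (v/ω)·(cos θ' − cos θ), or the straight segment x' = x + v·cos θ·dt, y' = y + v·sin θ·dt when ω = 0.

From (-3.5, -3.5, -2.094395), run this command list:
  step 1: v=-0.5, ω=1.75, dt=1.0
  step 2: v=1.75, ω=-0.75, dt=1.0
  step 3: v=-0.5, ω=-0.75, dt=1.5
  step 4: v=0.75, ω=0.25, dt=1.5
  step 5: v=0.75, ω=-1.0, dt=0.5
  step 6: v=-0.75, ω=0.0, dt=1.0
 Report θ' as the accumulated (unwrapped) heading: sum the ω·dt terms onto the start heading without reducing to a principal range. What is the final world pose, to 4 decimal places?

step 1: θ'=-0.3444 (R=-0.2857) → pose (-3.6510, -3.0882, -0.3444)
step 2: θ'=-1.0944 (R=-2.3333) → pose (-2.3652, -4.2145, -1.0944)
step 3: θ'=-2.2194 (R=0.6667) → pose (-2.3041, -3.5061, -2.2194)
step 4: θ'=-1.8444 (R=3.0000) → pose (-2.8017, -4.5077, -1.8444)
step 5: θ'=-2.3444 (R=-0.7500) → pose (-2.9873, -4.8291, -2.3444)
step 6: θ'=-2.3444 (straight) → pose (-2.4632, -4.2925, -2.3444)

(-2.4632, -4.2925, -2.3444)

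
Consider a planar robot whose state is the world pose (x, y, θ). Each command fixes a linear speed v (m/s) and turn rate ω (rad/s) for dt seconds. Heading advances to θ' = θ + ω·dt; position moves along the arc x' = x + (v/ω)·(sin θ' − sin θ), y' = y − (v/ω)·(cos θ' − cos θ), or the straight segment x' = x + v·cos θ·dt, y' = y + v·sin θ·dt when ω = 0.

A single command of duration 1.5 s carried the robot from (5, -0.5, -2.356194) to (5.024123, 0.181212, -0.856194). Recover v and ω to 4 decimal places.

v = -0.5000, ω = 1.0000

Δθ = -0.856194 − -2.356194 = 1.500000
ω = Δθ/dt = 1.500000/1.5 = 1.0000
R = −Δy/(cos θ' − cos θ) = -0.5000
v = R·ω = -0.5000·1.0000 = -0.5000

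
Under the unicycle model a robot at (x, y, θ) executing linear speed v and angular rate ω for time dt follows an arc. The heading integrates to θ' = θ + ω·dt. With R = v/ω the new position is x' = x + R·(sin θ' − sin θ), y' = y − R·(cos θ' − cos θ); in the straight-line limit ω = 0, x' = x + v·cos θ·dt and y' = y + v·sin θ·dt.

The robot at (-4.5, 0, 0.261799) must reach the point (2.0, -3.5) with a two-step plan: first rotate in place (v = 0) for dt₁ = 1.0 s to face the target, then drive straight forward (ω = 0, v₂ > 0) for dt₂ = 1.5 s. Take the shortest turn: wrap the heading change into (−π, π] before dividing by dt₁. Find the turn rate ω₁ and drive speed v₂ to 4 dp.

ω₁ = -0.7557, v₂ = 4.9216

heading to target = atan2(-3.5−0, 2−-4.5) = -0.4939
Δθ = wrap(-0.4939 − 0.2618) = -0.7557; ω₁ = Δθ/dt₁ = -0.7557
distance = √((2−-4.5)² + (-3.5−0)²) = 7.3824; v₂ = distance/dt₂ = 4.9216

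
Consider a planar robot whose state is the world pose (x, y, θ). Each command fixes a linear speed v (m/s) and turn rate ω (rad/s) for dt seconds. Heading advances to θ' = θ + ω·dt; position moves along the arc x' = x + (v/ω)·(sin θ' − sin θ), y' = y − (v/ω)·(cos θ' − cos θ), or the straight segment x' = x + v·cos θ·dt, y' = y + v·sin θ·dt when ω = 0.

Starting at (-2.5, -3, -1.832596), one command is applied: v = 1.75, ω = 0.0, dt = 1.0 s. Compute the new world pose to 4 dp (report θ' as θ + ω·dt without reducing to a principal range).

θ' = -1.8326 + 0.0·1.0 = -1.8326
ω = 0 → straight: x' = -2.5 + 1.75·cos(-1.8326)·1.0 = -2.9529
y' = -3 + 1.75·sin(-1.8326)·1.0 = -4.6904

(-2.9529, -4.6904, -1.8326)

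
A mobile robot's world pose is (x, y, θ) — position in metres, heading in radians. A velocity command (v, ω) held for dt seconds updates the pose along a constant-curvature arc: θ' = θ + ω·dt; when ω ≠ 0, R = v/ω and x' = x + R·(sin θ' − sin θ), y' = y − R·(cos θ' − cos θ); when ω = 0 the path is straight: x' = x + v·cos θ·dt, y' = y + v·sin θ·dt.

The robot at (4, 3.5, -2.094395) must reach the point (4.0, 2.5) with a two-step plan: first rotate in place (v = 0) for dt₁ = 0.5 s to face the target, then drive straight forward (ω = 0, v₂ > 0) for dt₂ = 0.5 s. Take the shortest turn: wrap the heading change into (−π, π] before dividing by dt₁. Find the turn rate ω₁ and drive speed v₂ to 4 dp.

heading to target = atan2(2.5−3.5, 4−4) = -1.5708
Δθ = wrap(-1.5708 − -2.0944) = 0.5236; ω₁ = Δθ/dt₁ = 1.0472
distance = √((4−4)² + (2.5−3.5)²) = 1.0000; v₂ = distance/dt₂ = 2.0000

ω₁ = 1.0472, v₂ = 2.0000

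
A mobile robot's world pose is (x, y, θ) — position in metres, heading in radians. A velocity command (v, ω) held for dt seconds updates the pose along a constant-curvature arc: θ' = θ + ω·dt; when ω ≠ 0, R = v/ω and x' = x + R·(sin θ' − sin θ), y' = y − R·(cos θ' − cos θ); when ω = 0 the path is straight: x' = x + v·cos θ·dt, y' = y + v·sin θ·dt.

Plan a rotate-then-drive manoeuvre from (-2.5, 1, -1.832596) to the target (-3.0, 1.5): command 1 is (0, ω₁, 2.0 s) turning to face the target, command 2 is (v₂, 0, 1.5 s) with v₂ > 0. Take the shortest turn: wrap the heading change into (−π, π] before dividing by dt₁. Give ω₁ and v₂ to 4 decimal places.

heading to target = atan2(1.5−1, -3−-2.5) = 2.3562
Δθ = wrap(2.3562 − -1.8326) = -2.0944; ω₁ = Δθ/dt₁ = -1.0472
distance = √((-3−-2.5)² + (1.5−1)²) = 0.7071; v₂ = distance/dt₂ = 0.4714

ω₁ = -1.0472, v₂ = 0.4714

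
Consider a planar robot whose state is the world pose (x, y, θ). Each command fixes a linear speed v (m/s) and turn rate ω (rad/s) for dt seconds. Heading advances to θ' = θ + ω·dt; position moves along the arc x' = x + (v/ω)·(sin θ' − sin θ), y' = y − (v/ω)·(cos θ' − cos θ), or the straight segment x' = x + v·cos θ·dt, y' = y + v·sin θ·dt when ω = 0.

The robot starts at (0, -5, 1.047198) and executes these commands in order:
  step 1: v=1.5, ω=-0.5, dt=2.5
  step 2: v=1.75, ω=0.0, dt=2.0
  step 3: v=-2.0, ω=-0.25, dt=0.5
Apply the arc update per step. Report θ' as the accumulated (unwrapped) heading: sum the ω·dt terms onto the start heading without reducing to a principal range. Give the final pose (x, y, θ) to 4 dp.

step 1: θ'=-0.2028 (R=-3.0000) → pose (3.2023, -3.5615, -0.2028)
step 2: θ'=-0.2028 (straight) → pose (6.6306, -4.2664, -0.2028)
step 3: θ'=-0.3278 (R=8.0000) → pose (5.6662, -4.0044, -0.3278)

(5.6662, -4.0044, -0.3278)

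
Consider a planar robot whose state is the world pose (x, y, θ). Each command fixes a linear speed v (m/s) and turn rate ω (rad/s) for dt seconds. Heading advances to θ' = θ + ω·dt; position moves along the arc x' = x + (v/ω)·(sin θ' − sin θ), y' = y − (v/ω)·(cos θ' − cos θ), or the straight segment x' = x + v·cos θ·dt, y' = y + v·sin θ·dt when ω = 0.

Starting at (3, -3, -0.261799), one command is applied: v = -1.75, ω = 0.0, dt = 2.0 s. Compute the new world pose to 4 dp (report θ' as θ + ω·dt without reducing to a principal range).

(-0.3807, -2.0941, -0.2618)

θ' = -0.2618 + 0.0·2.0 = -0.2618
ω = 0 → straight: x' = 3 + -1.75·cos(-0.2618)·2.0 = -0.3807
y' = -3 + -1.75·sin(-0.2618)·2.0 = -2.0941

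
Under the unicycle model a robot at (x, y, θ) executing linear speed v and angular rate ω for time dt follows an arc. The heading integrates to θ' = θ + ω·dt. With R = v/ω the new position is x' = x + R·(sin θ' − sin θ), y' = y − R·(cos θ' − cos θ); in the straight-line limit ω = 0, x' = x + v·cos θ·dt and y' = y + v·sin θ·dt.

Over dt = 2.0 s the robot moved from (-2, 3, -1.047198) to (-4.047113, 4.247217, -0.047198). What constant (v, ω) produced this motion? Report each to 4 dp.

Δθ = -0.047198 − -1.047198 = 1.000000
ω = Δθ/dt = 1.000000/2.0 = 0.5000
R = Δx/(sin θ' − sin θ) = -2.5000
v = R·ω = -2.5000·0.5000 = -1.2500

v = -1.2500, ω = 0.5000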